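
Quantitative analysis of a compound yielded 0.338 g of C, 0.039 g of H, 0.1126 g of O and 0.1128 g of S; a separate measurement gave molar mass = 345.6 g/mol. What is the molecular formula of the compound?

n(C) = 0.338/12.01 = 0.02814, n(H) = 0.039/1.008 = 0.03869, n(O) = 0.1126/16.00 = 0.007038, n(S) = 0.1128/32.07 = 0.003517
Smallest is S at 0.003517 mol; normalising gives C 8.001, H 11.000, O 2.001, S 1.000
≈ 8:11:2:1 → C8H11O2S
Empirical-formula mass = 171.24 g/mol
n = 345.6 / 171.24 = 2.02 ≈ 2
Molecular formula = (C8H11O2S)×2 = C16H22O4S2

C16H22O4S2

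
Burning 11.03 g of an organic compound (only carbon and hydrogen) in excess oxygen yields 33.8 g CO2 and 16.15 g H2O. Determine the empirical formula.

mol C = 33.8 / 44.01 = 0.7680; mass C = 0.7680 × 12.01 = 9.224 g
mol H = 2 × (16.15 / 18.02) = 1.792; mass H = 1.792 × 1.008 = 1.807 g
Ratios (÷ 0.768): C 1.000, H 2.334
×3: C 3.00, H 7.00 → C3H7

C3H7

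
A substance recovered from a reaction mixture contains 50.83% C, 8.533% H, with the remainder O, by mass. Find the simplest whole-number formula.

C5H10O3

Assume 100 g: 50.83 g C, 8.533 g H, 40.637 g O.
C: 50.83 g ÷ 12.01 g/mol = 4.232 mol
H: 8.533 g ÷ 1.008 g/mol = 8.465 mol
O: 40.637 g ÷ 16.00 g/mol = 2.54 mol
Ratios (÷ 2.54): C 1.666, H 3.333, O 1.000
Multiply by 3: C 5.00, H 10.00, O 3.00 → C5H10O3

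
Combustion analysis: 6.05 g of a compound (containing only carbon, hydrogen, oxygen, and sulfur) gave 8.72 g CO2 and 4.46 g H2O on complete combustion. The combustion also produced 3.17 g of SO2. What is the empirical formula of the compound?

C4H10O2S

mol C = 8.72 / 44.01 = 0.1981; mass C = 0.1981 × 12.01 = 2.380 g
mol H = 2 × (4.46 / 18.02) = 0.4950; mass H = 0.4950 × 1.008 = 0.4990 g
mol S = 3.17 / 64.07 = 0.04948; mass S = 1.587 g
mass O = 6.05 − (4.465) = 1.585 g → mol O = 0.09904
Smallest is S at 0.04948 mol; normalising gives C 4.005, H 10.005, O 2.002, S 1.000
Ratio ≈ 4:10:2:1, so the empirical formula is C4H10O2S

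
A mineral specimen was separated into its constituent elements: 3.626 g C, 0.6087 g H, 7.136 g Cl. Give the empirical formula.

C3H6Cl2

n(C) = 3.626/12.01 = 0.3019, n(H) = 0.6087/1.008 = 0.6039, n(Cl) = 7.136/35.45 = 0.2013
Ratios (÷ 0.2013): C 1.500, H 3.000, Cl 1.000
Scaling by 2: C 3.00, H 6.00, Cl 2.00 → C3H6Cl2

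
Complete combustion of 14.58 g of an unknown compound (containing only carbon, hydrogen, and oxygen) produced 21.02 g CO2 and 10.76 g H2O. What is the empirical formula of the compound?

mol C = 21.02 / 44.01 = 0.4776; mass C = 0.4776 × 12.01 = 5.736 g
mol H = 2 × (10.76 / 18.02) = 1.194; mass H = 1.194 × 1.008 = 1.204 g
mass O = 14.58 − (6.940) = 7.640 g → mol O = 0.4775
Smallest is O at 0.4775 mol; normalising gives C 1.000, H 2.501, O 1.000
Scaling by 2: C 2.00, H 5.00, O 2.00 → C2H5O2

C2H5O2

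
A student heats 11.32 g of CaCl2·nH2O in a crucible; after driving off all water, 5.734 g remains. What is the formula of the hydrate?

CaCl2·6H2O

Mass of water lost = 11.32 − 5.734 = 5.586 g → 5.586 / 18.02 = 0.31 mol H2O
Molar mass of CaCl2 = 110.98 g/mol → mol CaCl2 = 5.734 / 110.98 = 0.05167
n = 0.31 / 0.05167 = 6.00 ≈ 6 → CaCl2·6H2O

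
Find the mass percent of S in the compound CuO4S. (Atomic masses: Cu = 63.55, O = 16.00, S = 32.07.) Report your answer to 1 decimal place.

Molar mass = 1(63.55) + 4(16.00) + 1(32.07) = 159.620 g/mol
Mass of S per mole = 1 × 32.07 = 32.070 g
% S = 32.070 / 159.620 × 100 = 20.1%

20.1%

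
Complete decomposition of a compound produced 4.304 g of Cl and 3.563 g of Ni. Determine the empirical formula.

Cl2Ni

Moles — Cl: 4.304 / 35.45 = 0.1214 mol; Ni: 3.563 / 58.69 = 0.06071 mol
Smallest is Ni at 0.06071 mol; normalising gives Cl 2.000, Ni 1.000
≈ 2:1 → Cl2Ni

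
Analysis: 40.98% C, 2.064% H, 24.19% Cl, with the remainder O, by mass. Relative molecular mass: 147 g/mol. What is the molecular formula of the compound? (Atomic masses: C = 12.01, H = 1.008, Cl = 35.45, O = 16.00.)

Assume 100 g: 40.98 g C, 2.064 g H, 24.19 g Cl, 32.766 g O.
Moles — C: 40.98 / 12.01 = 3.412 mol; H: 2.064 / 1.008 = 2.048 mol; Cl: 24.19 / 35.45 = 0.6824 mol; O: 32.766 / 16.00 = 2.048 mol
Ratios (÷ 0.6824): C 5.000, H 3.001, Cl 1.000, O 3.001
Ratio ≈ 5:3:1:3, so the empirical formula is C5H3ClO3
Empirical-formula mass = 146.52 g/mol
n = 147 / 146.52 = 1.00 ≈ 1
Molecular formula = empirical formula = C5H3ClO3

C5H3ClO3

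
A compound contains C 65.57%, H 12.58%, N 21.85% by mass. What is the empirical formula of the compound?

Assume 100 g: 65.57 g C, 12.58 g H, 21.85 g N.
C: 65.57 g ÷ 12.01 g/mol = 5.46 mol
H: 12.58 g ÷ 1.008 g/mol = 12.48 mol
N: 21.85 g ÷ 14.01 g/mol = 1.56 mol
Divide by the smallest (1.56 mol N): C 3.501, H 8.002, N 1.000
Multiply by 2: C 7.00, H 16.00, N 2.00 → C7H16N2

C7H16N2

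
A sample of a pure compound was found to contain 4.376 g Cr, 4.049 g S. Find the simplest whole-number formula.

n(Cr) = 4.376/52.00 = 0.08415, n(S) = 4.049/32.07 = 0.1263
Ratios (÷ 0.08415): Cr 1.000, S 1.500
Multiply by 2: Cr 2.00, S 3.00 → Cr2S3

Cr2S3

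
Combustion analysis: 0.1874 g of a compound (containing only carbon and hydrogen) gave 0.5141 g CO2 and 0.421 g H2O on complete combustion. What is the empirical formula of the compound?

CH4

mol C = 0.5141 / 44.01 = 0.01168; mass C = 0.01168 × 12.01 = 0.1403 g
mol H = 2 × (0.421 / 18.02) = 0.04673; mass H = 0.04673 × 1.008 = 0.04710 g
Ratios (÷ 0.01168): C 1.000, H 4.000
≈ 1:4 → CH4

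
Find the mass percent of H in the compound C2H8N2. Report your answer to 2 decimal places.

Molar mass = 2(12.01) + 8(1.008) + 2(14.01) = 60.104 g/mol
Mass of H per mole = 8 × 1.008 = 8.064 g
% H = 8.064 / 60.104 × 100 = 13.42%

13.42%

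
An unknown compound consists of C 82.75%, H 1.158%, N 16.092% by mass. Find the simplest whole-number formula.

C6HN

Assume 100 g: 82.75 g C, 1.158 g H, 16.092 g N.
n(C) = 82.75/12.01 = 6.89, n(H) = 1.158/1.008 = 1.149, n(N) = 16.092/14.01 = 1.149
Smallest is N at 1.149 mol; normalising gives C 5.999, H 1.000, N 1.000
Ratio ≈ 6:1:1, so the empirical formula is C6HN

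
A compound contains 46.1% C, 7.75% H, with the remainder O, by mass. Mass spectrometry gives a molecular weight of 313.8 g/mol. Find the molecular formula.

Assume 100 g: 46.1 g C, 7.75 g H, 46.15 g O.
Moles — C: 46.1 / 12.01 = 3.838 mol; H: 7.75 / 1.008 = 7.688 mol; O: 46.15 / 16.00 = 2.884 mol
Divide by the smallest (2.884 mol O): C 1.331, H 2.666, O 1.000
Multiply by 3: C 3.99, H 8.00, O 3.00 → C4H8O3
Empirical-formula mass = 104.10 g/mol
n = 313.8 / 104.10 = 3.01 ≈ 3
Molecular formula = (C4H8O3)×3 = C12H24O9

C12H24O9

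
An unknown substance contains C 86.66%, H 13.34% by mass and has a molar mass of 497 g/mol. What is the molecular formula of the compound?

Assume 100 g: 86.66 g C, 13.34 g H.
n(C) = 86.66/12.01 = 7.216, n(H) = 13.34/1.008 = 13.23
Ratios (÷ 7.216): C 1.000, H 1.834
Scaling by 6: C 6.00, H 11.00 → C6H11
Empirical-formula mass = 83.15 g/mol
n = 497 / 83.15 = 5.98 ≈ 6
Molecular formula = (C6H11)×6 = C36H66

C36H66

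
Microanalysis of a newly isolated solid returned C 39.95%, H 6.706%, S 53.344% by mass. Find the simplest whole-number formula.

C2H4S

Assume 100 g: 39.95 g C, 6.706 g H, 53.344 g S.
C: 39.95 g ÷ 12.01 g/mol = 3.326 mol
H: 6.706 g ÷ 1.008 g/mol = 6.653 mol
S: 53.344 g ÷ 32.07 g/mol = 1.663 mol
Smallest is S at 1.663 mol; normalising gives C 2.000, H 4.000, S 1.000
→ C2H4S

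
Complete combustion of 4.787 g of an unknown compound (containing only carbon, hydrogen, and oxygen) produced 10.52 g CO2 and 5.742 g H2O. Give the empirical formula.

C3H8O

mol C = 10.52 / 44.01 = 0.2390; mass C = 0.2390 × 12.01 = 2.871 g
mol H = 2 × (5.742 / 18.02) = 0.6373; mass H = 0.6373 × 1.008 = 0.6424 g
mass O = 4.787 − (3.513) = 1.274 g → mol O = 0.07961
Smallest is O at 0.07961 mol; normalising gives C 3.003, H 8.005, O 1.000
→ C3H8O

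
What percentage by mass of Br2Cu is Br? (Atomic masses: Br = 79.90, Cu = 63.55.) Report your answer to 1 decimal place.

Molar mass = 2(79.90) + 1(63.55) = 223.350 g/mol
Mass of Br per mole = 2 × 79.90 = 159.800 g
% Br = 159.800 / 223.350 × 100 = 71.5%

71.5%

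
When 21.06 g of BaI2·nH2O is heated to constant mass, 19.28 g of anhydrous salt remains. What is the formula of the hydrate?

Mass of water lost = 21.06 − 19.28 = 1.78 g → 1.78 / 18.02 = 0.09878 mol H2O
Molar mass of BaI2 = 391.13 g/mol → mol BaI2 = 19.28 / 391.13 = 0.04929
n = 0.09878 / 0.04929 = 2.00 ≈ 2 → BaI2·2H2O

BaI2·2H2O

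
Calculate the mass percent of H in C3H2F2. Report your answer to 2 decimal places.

Molar mass = 3(12.01) + 2(1.008) + 2(19.00) = 76.046 g/mol
Mass of H per mole = 2 × 1.008 = 2.016 g
% H = 2.016 / 76.046 × 100 = 2.65%

2.65%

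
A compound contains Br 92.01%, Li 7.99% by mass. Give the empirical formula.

BrLi

Assume 100 g: 92.01 g Br, 7.99 g Li.
Moles — Br: 92.01 / 79.90 = 1.152 mol; Li: 7.99 / 6.94 = 1.151 mol
Divide by the smallest (1.151 mol Li): Br 1.000, Li 1.000
≈ 1:1 → BrLi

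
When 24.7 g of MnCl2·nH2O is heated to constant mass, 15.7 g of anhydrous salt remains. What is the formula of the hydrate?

Mass of water lost = 24.7 − 15.7 = 9 g → 9 / 18.02 = 0.4994 mol H2O
Molar mass of MnCl2 = 125.84 g/mol → mol MnCl2 = 15.7 / 125.84 = 0.1248
n = 0.4994 / 0.1248 = 4.00 ≈ 4 → MnCl2·4H2O

MnCl2·4H2O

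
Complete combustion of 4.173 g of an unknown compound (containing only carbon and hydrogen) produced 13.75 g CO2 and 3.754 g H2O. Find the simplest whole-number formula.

C3H4

mol C = 13.75 / 44.01 = 0.3124; mass C = 0.3124 × 12.01 = 3.752 g
mol H = 2 × (3.754 / 18.02) = 0.4166; mass H = 0.4166 × 1.008 = 0.4200 g
Ratios (÷ 0.3124): C 1.000, H 1.334
×3: C 3.00, H 4.00 → C3H4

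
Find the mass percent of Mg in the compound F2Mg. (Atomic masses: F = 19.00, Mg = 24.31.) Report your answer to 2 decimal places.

Molar mass = 2(19.00) + 1(24.31) = 62.310 g/mol
Mass of Mg per mole = 1 × 24.31 = 24.310 g
% Mg = 24.310 / 62.310 × 100 = 39.01%

39.01%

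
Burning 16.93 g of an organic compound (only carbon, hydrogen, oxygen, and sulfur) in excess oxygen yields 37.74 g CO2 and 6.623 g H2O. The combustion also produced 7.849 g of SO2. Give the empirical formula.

C7H6OS

mol C = 37.74 / 44.01 = 0.8575; mass C = 0.8575 × 12.01 = 10.30 g
mol H = 2 × (6.623 / 18.02) = 0.7351; mass H = 0.7351 × 1.008 = 0.7410 g
mol S = 7.849 / 64.07 = 0.1225; mass S = 3.929 g
mass O = 16.93 − (14.97) = 1.961 g → mol O = 0.1226
Divide by the smallest (0.1225 mol S): C 7.000, H 6.000, O 1.001, S 1.000
≈ 7:6:1:1 → C7H6OS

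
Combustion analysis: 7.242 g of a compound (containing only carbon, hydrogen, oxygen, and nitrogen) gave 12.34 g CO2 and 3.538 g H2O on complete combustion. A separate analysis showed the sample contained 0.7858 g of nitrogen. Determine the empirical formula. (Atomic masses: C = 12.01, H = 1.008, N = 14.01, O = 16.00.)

mol C = 12.34 / 44.01 = 0.2804; mass C = 0.2804 × 12.01 = 3.367 g
mol H = 2 × (3.538 / 18.02) = 0.3927; mass H = 0.3927 × 1.008 = 0.3958 g
mol N = 0.7858 / 14.01 = 0.05609
mass O = 7.242 − (4.549) = 2.693 g → mol O = 0.1683
Divide by the smallest (0.05609 mol N): C 4.999, H 7.001, N 1.000, O 3.001
Ratio ≈ 5:7:1:3, so the empirical formula is C5H7NO3

C5H7NO3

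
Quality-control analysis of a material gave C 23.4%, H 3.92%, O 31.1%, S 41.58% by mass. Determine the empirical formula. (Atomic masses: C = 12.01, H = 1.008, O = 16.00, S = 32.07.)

Assume 100 g: 23.4 g C, 3.92 g H, 31.1 g O, 41.58 g S.
C: 23.4 g ÷ 12.01 g/mol = 1.948 mol
H: 3.92 g ÷ 1.008 g/mol = 3.889 mol
O: 31.1 g ÷ 16.00 g/mol = 1.944 mol
S: 41.58 g ÷ 32.07 g/mol = 1.297 mol
Smallest is S at 1.297 mol; normalising gives C 1.503, H 2.999, O 1.499, S 1.000
×2: C 3.01, H 6.00, O 3.00, S 2.00 → C3H6O3S2

C3H6O3S2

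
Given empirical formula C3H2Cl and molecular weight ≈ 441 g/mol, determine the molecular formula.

C18H12Cl6

Empirical-formula mass = 73.50 g/mol
n = 441 / 73.50 = 6.00 ≈ 6
Molecular formula = (C3H2Cl)6 = C18H12Cl6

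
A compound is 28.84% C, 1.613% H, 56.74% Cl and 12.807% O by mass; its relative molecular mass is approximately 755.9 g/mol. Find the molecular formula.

C18H12Cl12O6

Assume 100 g: 28.84 g C, 1.613 g H, 56.74 g Cl, 12.807 g O.
n(C) = 28.84/12.01 = 2.401, n(H) = 1.613/1.008 = 1.6, n(Cl) = 56.74/35.45 = 1.601, n(O) = 12.807/16.00 = 0.8004
Smallest is O at 0.8004 mol; normalising gives C 3.000, H 1.999, Cl 2.000, O 1.000
→ C3H2Cl2O
Empirical-formula mass = 124.95 g/mol
n = 755.9 / 124.95 = 6.05 ≈ 6
Molecular formula = (C3H2Cl2O)×6 = C18H12Cl12O6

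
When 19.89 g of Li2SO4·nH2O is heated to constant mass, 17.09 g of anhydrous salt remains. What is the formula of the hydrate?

Mass of water lost = 19.89 − 17.09 = 2.8 g → 2.8 / 18.02 = 0.1554 mol H2O
Molar mass of Li2SO4 = 109.95 g/mol → mol Li2SO4 = 17.09 / 109.95 = 0.1554
n = 0.1554 / 0.1554 = 1.00 ≈ 1 → Li2SO4·H2O

Li2SO4·H2O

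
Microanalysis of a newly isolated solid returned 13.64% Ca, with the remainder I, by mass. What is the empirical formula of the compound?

Assume 100 g: 13.64 g Ca, 86.36 g I.
n(Ca) = 13.64/40.08 = 0.3403, n(I) = 86.36/126.90 = 0.6805
Smallest is Ca at 0.3403 mol; normalising gives Ca 1.000, I 2.000
→ CaI2

CaI2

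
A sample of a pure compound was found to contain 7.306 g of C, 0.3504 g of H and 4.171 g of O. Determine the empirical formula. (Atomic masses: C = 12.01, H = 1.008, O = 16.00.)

Moles — C: 7.306 / 12.01 = 0.6083 mol; H: 0.3504 / 1.008 = 0.3476 mol; O: 4.171 / 16.00 = 0.2607 mol
Ratios (÷ 0.2607): C 2.334, H 1.333, O 1.000
Multiply by 3: C 7.00, H 4.00, O 3.00 → C7H4O3

C7H4O3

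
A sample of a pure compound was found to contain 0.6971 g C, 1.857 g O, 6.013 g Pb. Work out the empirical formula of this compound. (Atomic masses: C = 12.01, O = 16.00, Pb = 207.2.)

Moles — C: 0.6971 / 12.01 = 0.05804 mol; O: 1.857 / 16.00 = 0.1161 mol; Pb: 6.013 / 207.2 = 0.02902 mol
Divide by the smallest (0.02902 mol Pb): C 2.000, O 3.999, Pb 1.000
Ratio ≈ 2:4:1, so the empirical formula is C2O4Pb

C2O4Pb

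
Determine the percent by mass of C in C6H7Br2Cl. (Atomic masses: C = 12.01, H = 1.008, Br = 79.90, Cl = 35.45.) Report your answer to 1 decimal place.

Molar mass = 6(12.01) + 7(1.008) + 2(79.90) + 1(35.45) = 274.366 g/mol
Mass of C per mole = 6 × 12.01 = 72.060 g
% C = 72.060 / 274.366 × 100 = 26.3%

26.3%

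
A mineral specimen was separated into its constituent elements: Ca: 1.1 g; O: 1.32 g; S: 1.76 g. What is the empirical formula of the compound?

n(Ca) = 1.1/40.08 = 0.02745, n(O) = 1.32/16.00 = 0.0825, n(S) = 1.76/32.07 = 0.05488
Divide by the smallest (0.02745 mol Ca): Ca 1.000, O 3.006, S 2.000
≈ 1:3:2 → CaO3S2

CaO3S2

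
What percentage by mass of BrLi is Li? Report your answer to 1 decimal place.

Molar mass = 1(79.90) + 1(6.94) = 86.840 g/mol
Mass of Li per mole = 1 × 6.94 = 6.940 g
% Li = 6.940 / 86.840 × 100 = 8.0%

8.0%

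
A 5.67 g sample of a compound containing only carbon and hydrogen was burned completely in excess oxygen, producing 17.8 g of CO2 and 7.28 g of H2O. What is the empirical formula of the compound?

CH2

mol C = 17.8 / 44.01 = 0.4045; mass C = 0.4045 × 12.01 = 4.857 g
mol H = 2 × (7.28 / 18.02) = 0.8080; mass H = 0.8080 × 1.008 = 0.8145 g
Divide by the smallest (0.4045 mol C): C 1.000, H 1.998
Ratio ≈ 1:2, so the empirical formula is CH2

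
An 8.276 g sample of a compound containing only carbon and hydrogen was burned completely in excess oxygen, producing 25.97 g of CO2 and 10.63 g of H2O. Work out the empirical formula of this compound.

mol C = 25.97 / 44.01 = 0.5901; mass C = 0.5901 × 12.01 = 7.087 g
mol H = 2 × (10.63 / 18.02) = 1.180; mass H = 1.180 × 1.008 = 1.189 g
Divide by the smallest (0.5901 mol C): C 1.000, H 1.999
→ CH2

CH2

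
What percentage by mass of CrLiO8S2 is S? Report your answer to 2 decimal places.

25.55%

Molar mass = 1(52.00) + 1(6.94) + 8(16.00) + 2(32.07) = 251.080 g/mol
Mass of S per mole = 2 × 32.07 = 64.140 g
% S = 64.140 / 251.080 × 100 = 25.55%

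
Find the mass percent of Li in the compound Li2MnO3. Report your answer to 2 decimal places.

11.88%

Molar mass = 2(6.94) + 1(54.94) + 3(16.00) = 116.820 g/mol
Mass of Li per mole = 2 × 6.94 = 13.880 g
% Li = 13.880 / 116.820 × 100 = 11.88%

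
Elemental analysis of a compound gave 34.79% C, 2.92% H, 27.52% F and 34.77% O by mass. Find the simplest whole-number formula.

Assume 100 g: 34.79 g C, 2.92 g H, 27.52 g F, 34.77 g O.
n(C) = 34.79/12.01 = 2.897, n(H) = 2.92/1.008 = 2.897, n(F) = 27.52/19.00 = 1.448, n(O) = 34.77/16.00 = 2.173
Smallest is F at 1.448 mol; normalising gives C 2.000, H 2.000, F 1.000, O 1.500
Scaling by 2: C 4.00, H 4.00, F 2.00, O 3.00 → C4H4F2O3

C4H4F2O3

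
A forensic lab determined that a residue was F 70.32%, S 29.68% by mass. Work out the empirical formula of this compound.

F4S

Assume 100 g: 70.32 g F, 29.68 g S.
Moles — F: 70.32 / 19.00 = 3.701 mol; S: 29.68 / 32.07 = 0.9255 mol
Smallest is S at 0.9255 mol; normalising gives F 3.999, S 1.000
Ratio ≈ 4:1, so the empirical formula is F4S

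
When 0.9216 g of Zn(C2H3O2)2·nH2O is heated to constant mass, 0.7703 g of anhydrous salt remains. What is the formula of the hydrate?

Zn(C2H3O2)2·2H2O

Mass of water lost = 0.9216 − 0.7703 = 0.1513 g → 0.1513 / 18.02 = 0.008396 mol H2O
Molar mass of Zn(C2H3O2)2 = 183.47 g/mol → mol Zn(C2H3O2)2 = 0.7703 / 183.47 = 0.004199
n = 0.008396 / 0.004199 = 2.00 ≈ 2 → Zn(C2H3O2)2·2H2O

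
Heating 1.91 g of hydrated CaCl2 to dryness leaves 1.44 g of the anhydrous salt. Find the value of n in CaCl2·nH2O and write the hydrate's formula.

CaCl2·2H2O

Mass of water lost = 1.91 − 1.44 = 0.47 g → 0.47 / 18.02 = 0.02608 mol H2O
Molar mass of CaCl2 = 110.98 g/mol → mol CaCl2 = 1.44 / 110.98 = 0.01298
n = 0.02608 / 0.01298 = 2.01 ≈ 2 → CaCl2·2H2O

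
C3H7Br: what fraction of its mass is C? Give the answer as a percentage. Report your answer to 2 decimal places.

29.30%

Molar mass = 3(12.01) + 7(1.008) + 1(79.90) = 122.986 g/mol
Mass of C per mole = 3 × 12.01 = 36.030 g
% C = 36.030 / 122.986 × 100 = 29.30%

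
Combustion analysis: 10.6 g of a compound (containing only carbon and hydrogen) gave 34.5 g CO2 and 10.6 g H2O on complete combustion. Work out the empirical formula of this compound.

mol C = 34.5 / 44.01 = 0.7839; mass C = 0.7839 × 12.01 = 9.415 g
mol H = 2 × (10.6 / 18.02) = 1.176; mass H = 1.176 × 1.008 = 1.186 g
Smallest is C at 0.7839 mol; normalising gives C 1.000, H 1.501
Multiply by 2: C 2.00, H 3.00 → C2H3

C2H3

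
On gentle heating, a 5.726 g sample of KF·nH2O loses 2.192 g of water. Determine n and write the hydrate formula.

Mass of anhydrous KF = 5.726 − 2.192 = 3.534 g
mol H2O = 2.192 / 18.02 = 0.1216
Molar mass of KF = 58.10 g/mol → mol KF = 3.534 / 58.10 = 0.06083
n = 0.1216 / 0.06083 = 2.00 ≈ 2 → KF·2H2O

KF·2H2O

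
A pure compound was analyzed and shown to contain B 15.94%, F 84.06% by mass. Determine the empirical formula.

Assume 100 g: 15.94 g B, 84.06 g F.
B: 15.94 g ÷ 10.81 g/mol = 1.475 mol
F: 84.06 g ÷ 19.00 g/mol = 4.424 mol
Ratios (÷ 1.475): B 1.000, F 3.000
≈ 1:3 → BF3

BF3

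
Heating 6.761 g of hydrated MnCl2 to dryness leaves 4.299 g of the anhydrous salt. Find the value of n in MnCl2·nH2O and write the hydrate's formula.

Mass of water lost = 6.761 − 4.299 = 2.462 g → 2.462 / 18.02 = 0.1366 mol H2O
Molar mass of MnCl2 = 125.84 g/mol → mol MnCl2 = 4.299 / 125.84 = 0.03416
n = 0.1366 / 0.03416 = 4.00 ≈ 4 → MnCl2·4H2O

MnCl2·4H2O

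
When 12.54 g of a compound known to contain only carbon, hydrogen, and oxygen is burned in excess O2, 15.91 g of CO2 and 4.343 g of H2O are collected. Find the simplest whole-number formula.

mol C = 15.91 / 44.01 = 0.3615; mass C = 0.3615 × 12.01 = 4.342 g
mol H = 2 × (4.343 / 18.02) = 0.4820; mass H = 0.4820 × 1.008 = 0.4859 g
mass O = 12.54 − (4.828) = 7.712 g → mol O = 0.4820
Smallest is C at 0.3615 mol; normalising gives C 1.000, H 1.333, O 1.333
Multiply by 3: C 3.00, H 4.00, O 4.00 → C3H4O4

C3H4O4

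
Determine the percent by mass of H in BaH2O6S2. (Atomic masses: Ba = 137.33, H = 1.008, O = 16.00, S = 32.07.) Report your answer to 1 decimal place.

Molar mass = 1(137.33) + 2(1.008) + 6(16.00) + 2(32.07) = 299.486 g/mol
Mass of H per mole = 2 × 1.008 = 2.016 g
% H = 2.016 / 299.486 × 100 = 0.7%

0.7%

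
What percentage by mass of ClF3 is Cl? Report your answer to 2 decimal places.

Molar mass = 1(35.45) + 3(19.00) = 92.450 g/mol
Mass of Cl per mole = 1 × 35.45 = 35.450 g
% Cl = 35.450 / 92.450 × 100 = 38.35%

38.35%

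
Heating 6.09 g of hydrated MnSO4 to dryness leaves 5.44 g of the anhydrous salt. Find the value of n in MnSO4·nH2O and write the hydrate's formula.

Mass of water lost = 6.09 − 5.44 = 0.65 g → 0.65 / 18.02 = 0.03607 mol H2O
Molar mass of MnSO4 = 151.01 g/mol → mol MnSO4 = 5.44 / 151.01 = 0.03602
n = 0.03607 / 0.03602 = 1.00 ≈ 1 → MnSO4·H2O

MnSO4·H2O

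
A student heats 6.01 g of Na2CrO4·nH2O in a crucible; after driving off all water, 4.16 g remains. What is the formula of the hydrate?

Na2CrO4·4H2O

Mass of water lost = 6.01 − 4.16 = 1.85 g → 1.85 / 18.02 = 0.1027 mol H2O
Molar mass of Na2CrO4 = 161.98 g/mol → mol Na2CrO4 = 4.16 / 161.98 = 0.02568
n = 0.1027 / 0.02568 = 4.00 ≈ 4 → Na2CrO4·4H2O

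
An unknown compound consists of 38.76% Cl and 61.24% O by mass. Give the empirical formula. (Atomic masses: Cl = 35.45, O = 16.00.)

Assume 100 g: 38.76 g Cl, 61.24 g O.
Cl: 38.76 g ÷ 35.45 g/mol = 1.093 mol
O: 61.24 g ÷ 16.00 g/mol = 3.828 mol
Divide by the smallest (1.093 mol Cl): Cl 1.000, O 3.501
Multiply by 2: Cl 2.00, O 7.00 → Cl2O7

Cl2O7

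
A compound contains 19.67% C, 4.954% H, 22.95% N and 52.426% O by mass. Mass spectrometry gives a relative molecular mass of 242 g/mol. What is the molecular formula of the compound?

C4H12N4O8

Assume 100 g: 19.67 g C, 4.954 g H, 22.95 g N, 52.426 g O.
C: 19.67 g ÷ 12.01 g/mol = 1.638 mol
H: 4.954 g ÷ 1.008 g/mol = 4.915 mol
N: 22.95 g ÷ 14.01 g/mol = 1.638 mol
O: 52.426 g ÷ 16.00 g/mol = 3.277 mol
Smallest is C at 1.638 mol; normalising gives C 1.000, H 3.001, N 1.000, O 2.001
→ CH3NO2
Empirical-formula mass = 61.04 g/mol
n = 242 / 61.04 = 3.96 ≈ 4
Molecular formula = (CH3NO2)×4 = C4H12N4O8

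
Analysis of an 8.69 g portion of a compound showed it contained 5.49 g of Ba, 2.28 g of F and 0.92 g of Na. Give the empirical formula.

n(Ba) = 5.49/137.33 = 0.03998, n(F) = 2.28/19.00 = 0.12, n(Na) = 0.92/22.99 = 0.04002
Ratios (÷ 0.03998): Ba 1.000, F 3.002, Na 1.001
≈ 1:3:1 → BaF3Na

BaF3Na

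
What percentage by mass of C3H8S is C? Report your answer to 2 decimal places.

Molar mass = 3(12.01) + 8(1.008) + 1(32.07) = 76.164 g/mol
Mass of C per mole = 3 × 12.01 = 36.030 g
% C = 36.030 / 76.164 × 100 = 47.31%

47.31%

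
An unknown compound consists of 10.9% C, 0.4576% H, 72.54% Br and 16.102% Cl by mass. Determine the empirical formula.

Assume 100 g: 10.9 g C, 0.4576 g H, 72.54 g Br, 16.102 g Cl.
n(C) = 10.9/12.01 = 0.9076, n(H) = 0.4576/1.008 = 0.454, n(Br) = 72.54/79.90 = 0.9079, n(Cl) = 16.102/35.45 = 0.4542
Smallest is H at 0.454 mol; normalising gives C 1.999, H 1.000, Br 2.000, Cl 1.001
≈ 2:1:2:1 → C2HBr2Cl

C2HBr2Cl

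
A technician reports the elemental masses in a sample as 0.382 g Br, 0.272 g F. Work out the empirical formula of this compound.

Moles — Br: 0.382 / 79.90 = 0.004781 mol; F: 0.272 / 19.00 = 0.01432 mol
Divide by the smallest (0.004781 mol Br): Br 1.000, F 2.994
≈ 1:3 → BrF3

BrF3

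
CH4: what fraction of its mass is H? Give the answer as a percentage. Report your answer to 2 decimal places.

Molar mass = 1(12.01) + 4(1.008) = 16.042 g/mol
Mass of H per mole = 4 × 1.008 = 4.032 g
% H = 4.032 / 16.042 × 100 = 25.13%

25.13%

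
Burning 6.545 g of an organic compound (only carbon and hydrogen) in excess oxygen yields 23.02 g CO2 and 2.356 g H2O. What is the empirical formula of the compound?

C2H

mol C = 23.02 / 44.01 = 0.5231; mass C = 0.5231 × 12.01 = 6.282 g
mol H = 2 × (2.356 / 18.02) = 0.2615; mass H = 0.2615 × 1.008 = 0.2636 g
Divide by the smallest (0.2615 mol H): C 2.000, H 1.000
≈ 2:1 → C2H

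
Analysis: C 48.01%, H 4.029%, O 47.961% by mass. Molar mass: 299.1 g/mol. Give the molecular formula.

Assume 100 g: 48.01 g C, 4.029 g H, 47.961 g O.
Moles — C: 48.01 / 12.01 = 3.998 mol; H: 4.029 / 1.008 = 3.997 mol; O: 47.961 / 16.00 = 2.998 mol
Divide by the smallest (2.998 mol O): C 1.334, H 1.333, O 1.000
Scaling by 3: C 4.00, H 4.00, O 3.00 → C4H4O3
Empirical-formula mass = 100.07 g/mol
n = 299.1 / 100.07 = 2.99 ≈ 3
Molecular formula = (C4H4O3)×3 = C12H12O9

C12H12O9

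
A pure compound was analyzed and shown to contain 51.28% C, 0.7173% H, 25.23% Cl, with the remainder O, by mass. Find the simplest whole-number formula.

Assume 100 g: 51.28 g C, 0.7173 g H, 25.23 g Cl, 22.773 g O.
C: 51.28 g ÷ 12.01 g/mol = 4.27 mol
H: 0.7173 g ÷ 1.008 g/mol = 0.7116 mol
Cl: 25.23 g ÷ 35.45 g/mol = 0.7117 mol
O: 22.773 g ÷ 16.00 g/mol = 1.423 mol
Divide by the smallest (0.7116 mol H): C 6.000, H 1.000, Cl 1.000, O 2.000
Ratio ≈ 6:1:1:2, so the empirical formula is C6HClO2

C6HClO2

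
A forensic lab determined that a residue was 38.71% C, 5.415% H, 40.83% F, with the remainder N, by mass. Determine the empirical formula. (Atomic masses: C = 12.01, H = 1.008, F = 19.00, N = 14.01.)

C3H5F2N

Assume 100 g: 38.71 g C, 5.415 g H, 40.83 g F, 15.045 g N.
Moles — C: 38.71 / 12.01 = 3.223 mol; H: 5.415 / 1.008 = 5.372 mol; F: 40.83 / 19.00 = 2.149 mol; N: 15.045 / 14.01 = 1.074 mol
Smallest is N at 1.074 mol; normalising gives C 3.001, H 5.002, F 2.001, N 1.000
Ratio ≈ 3:5:2:1, so the empirical formula is C3H5F2N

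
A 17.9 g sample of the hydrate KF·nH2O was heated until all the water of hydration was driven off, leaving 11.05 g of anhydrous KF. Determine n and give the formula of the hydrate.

KF·2H2O

Mass of water lost = 17.9 − 11.05 = 6.85 g → 6.85 / 18.02 = 0.3801 mol H2O
Molar mass of KF = 58.10 g/mol → mol KF = 11.05 / 58.10 = 0.1902
n = 0.3801 / 0.1902 = 2.00 ≈ 2 → KF·2H2O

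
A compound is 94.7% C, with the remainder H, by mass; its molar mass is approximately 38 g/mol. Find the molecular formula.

Assume 100 g: 94.7 g C, 5.3 g H.
n(C) = 94.7/12.01 = 7.885, n(H) = 5.3/1.008 = 5.258
Ratios (÷ 5.258): C 1.500, H 1.000
Scaling by 2: C 3.00, H 2.00 → C3H2
Empirical-formula mass = 38.05 g/mol
n = 38 / 38.05 = 1.00 ≈ 1
Molecular formula = empirical formula = C3H2

C3H2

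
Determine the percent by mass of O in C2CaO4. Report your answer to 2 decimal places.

49.96%

Molar mass = 2(12.01) + 1(40.08) + 4(16.00) = 128.100 g/mol
Mass of O per mole = 4 × 16.00 = 64.000 g
% O = 64.000 / 128.100 × 100 = 49.96%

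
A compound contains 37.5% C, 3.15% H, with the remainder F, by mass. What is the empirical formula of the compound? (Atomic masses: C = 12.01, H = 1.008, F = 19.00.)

Assume 100 g: 37.5 g C, 3.15 g H, 59.35 g F.
Moles — C: 37.5 / 12.01 = 3.122 mol; H: 3.15 / 1.008 = 3.125 mol; F: 59.35 / 19.00 = 3.124 mol
Ratios (÷ 3.122): C 1.000, H 1.001, F 1.000
→ CHF

CHF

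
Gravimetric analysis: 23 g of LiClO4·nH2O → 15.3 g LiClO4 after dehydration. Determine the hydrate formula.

Mass of water lost = 23 − 15.3 = 7.7 g → 7.7 / 18.02 = 0.4273 mol H2O
Molar mass of LiClO4 = 106.39 g/mol → mol LiClO4 = 15.3 / 106.39 = 0.1438
n = 0.4273 / 0.1438 = 2.97 ≈ 3 → LiClO4·3H2O

LiClO4·3H2O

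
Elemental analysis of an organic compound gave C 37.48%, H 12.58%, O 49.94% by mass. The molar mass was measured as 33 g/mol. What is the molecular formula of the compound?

CH4O

Assume 100 g: 37.48 g C, 12.58 g H, 49.94 g O.
n(C) = 37.48/12.01 = 3.121, n(H) = 12.58/1.008 = 12.48, n(O) = 49.94/16.00 = 3.121
Smallest is C at 3.121 mol; normalising gives C 1.000, H 3.999, O 1.000
→ CH4O
Empirical-formula mass = 32.04 g/mol
n = 33 / 32.04 = 1.03 ≈ 1
Molecular formula = empirical formula = CH4O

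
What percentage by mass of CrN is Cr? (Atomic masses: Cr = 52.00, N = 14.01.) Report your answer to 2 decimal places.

78.78%

Molar mass = 1(52.00) + 1(14.01) = 66.010 g/mol
Mass of Cr per mole = 1 × 52.00 = 52.000 g
% Cr = 52.000 / 66.010 × 100 = 78.78%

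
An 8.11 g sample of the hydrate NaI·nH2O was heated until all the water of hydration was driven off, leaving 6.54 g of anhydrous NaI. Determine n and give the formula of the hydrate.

NaI·2H2O

Mass of water lost = 8.11 − 6.54 = 1.57 g → 1.57 / 18.02 = 0.08713 mol H2O
Molar mass of NaI = 149.89 g/mol → mol NaI = 6.54 / 149.89 = 0.04363
n = 0.08713 / 0.04363 = 2.00 ≈ 2 → NaI·2H2O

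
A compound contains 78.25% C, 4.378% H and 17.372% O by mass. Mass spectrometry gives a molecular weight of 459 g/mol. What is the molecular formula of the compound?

Assume 100 g: 78.25 g C, 4.378 g H, 17.372 g O.
C: 78.25 g ÷ 12.01 g/mol = 6.515 mol
H: 4.378 g ÷ 1.008 g/mol = 4.343 mol
O: 17.372 g ÷ 16.00 g/mol = 1.086 mol
Ratios (÷ 1.086): C 6.001, H 4.000, O 1.000
≈ 6:4:1 → C6H4O
Empirical-formula mass = 92.09 g/mol
n = 459 / 92.09 = 4.98 ≈ 5
Molecular formula = (C6H4O)×5 = C30H20O5

C30H20O5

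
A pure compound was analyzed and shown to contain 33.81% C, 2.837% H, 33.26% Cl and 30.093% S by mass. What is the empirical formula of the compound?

C3H3ClS

Assume 100 g: 33.81 g C, 2.837 g H, 33.26 g Cl, 30.093 g S.
C: 33.81 g ÷ 12.01 g/mol = 2.815 mol
H: 2.837 g ÷ 1.008 g/mol = 2.814 mol
Cl: 33.26 g ÷ 35.45 g/mol = 0.9382 mol
S: 30.093 g ÷ 32.07 g/mol = 0.9384 mol
Divide by the smallest (0.9382 mol Cl): C 3.001, H 3.000, Cl 1.000, S 1.000
→ C3H3ClS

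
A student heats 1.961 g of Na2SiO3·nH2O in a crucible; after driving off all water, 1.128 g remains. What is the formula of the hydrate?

Na2SiO3·5H2O

Mass of water lost = 1.961 − 1.128 = 0.833 g → 0.833 / 18.02 = 0.04623 mol H2O
Molar mass of Na2SiO3 = 122.07 g/mol → mol Na2SiO3 = 1.128 / 122.07 = 0.009241
n = 0.04623 / 0.009241 = 5.00 ≈ 5 → Na2SiO3·5H2O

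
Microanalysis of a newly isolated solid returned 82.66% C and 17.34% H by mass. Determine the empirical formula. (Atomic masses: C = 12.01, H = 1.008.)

Assume 100 g: 82.66 g C, 17.34 g H.
C: 82.66 g ÷ 12.01 g/mol = 6.883 mol
H: 17.34 g ÷ 1.008 g/mol = 17.2 mol
Divide by the smallest (6.883 mol C): C 1.000, H 2.499
×2: C 2.00, H 5.00 → C2H5

C2H5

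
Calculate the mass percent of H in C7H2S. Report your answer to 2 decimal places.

1.71%

Molar mass = 7(12.01) + 2(1.008) + 1(32.07) = 118.156 g/mol
Mass of H per mole = 2 × 1.008 = 2.016 g
% H = 2.016 / 118.156 × 100 = 1.71%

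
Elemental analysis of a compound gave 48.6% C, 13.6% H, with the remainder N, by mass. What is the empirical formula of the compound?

Assume 100 g: 48.6 g C, 13.6 g H, 37.8 g N.
C: 48.6 g ÷ 12.01 g/mol = 4.047 mol
H: 13.6 g ÷ 1.008 g/mol = 13.49 mol
N: 37.8 g ÷ 14.01 g/mol = 2.698 mol
Divide by the smallest (2.698 mol N): C 1.500, H 5.001, N 1.000
×2: C 3.00, H 10.00, N 2.00 → C3H10N2

C3H10N2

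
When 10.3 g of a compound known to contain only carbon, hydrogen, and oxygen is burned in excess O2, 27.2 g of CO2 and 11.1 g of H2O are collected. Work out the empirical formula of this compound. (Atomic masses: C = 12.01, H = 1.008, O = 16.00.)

mol C = 27.2 / 44.01 = 0.6180; mass C = 0.6180 × 12.01 = 7.423 g
mol H = 2 × (11.1 / 18.02) = 1.232; mass H = 1.232 × 1.008 = 1.242 g
mass O = 10.3 − (8.664) = 1.636 g → mol O = 0.1022
Smallest is O at 0.1022 mol; normalising gives C 6.046, H 12.052, O 1.000
Ratio ≈ 6:12:1, so the empirical formula is C6H12O

C6H12O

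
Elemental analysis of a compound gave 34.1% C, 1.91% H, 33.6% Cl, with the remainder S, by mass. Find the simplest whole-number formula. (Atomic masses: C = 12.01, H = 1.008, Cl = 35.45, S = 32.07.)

Assume 100 g: 34.1 g C, 1.91 g H, 33.6 g Cl, 30.39 g S.
Moles — C: 34.1 / 12.01 = 2.839 mol; H: 1.91 / 1.008 = 1.895 mol; Cl: 33.6 / 35.45 = 0.9478 mol; S: 30.39 / 32.07 = 0.9476 mol
Smallest is S at 0.9476 mol; normalising gives C 2.996, H 2.000, Cl 1.000, S 1.000
→ C3H2ClS

C3H2ClS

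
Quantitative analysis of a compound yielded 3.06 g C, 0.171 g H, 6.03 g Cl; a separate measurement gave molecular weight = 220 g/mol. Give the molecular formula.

Moles — C: 3.06 / 12.01 = 0.2548 mol; H: 0.171 / 1.008 = 0.1696 mol; Cl: 6.03 / 35.45 = 0.1701 mol
Divide by the smallest (0.1696 mol H): C 1.502, H 1.000, Cl 1.003
Scaling by 2: C 3.00, H 2.00, Cl 2.01 → C3H2Cl2
Empirical-formula mass = 108.95 g/mol
n = 220 / 108.95 = 2.02 ≈ 2
Molecular formula = (C3H2Cl2)×2 = C6H4Cl4

C6H4Cl4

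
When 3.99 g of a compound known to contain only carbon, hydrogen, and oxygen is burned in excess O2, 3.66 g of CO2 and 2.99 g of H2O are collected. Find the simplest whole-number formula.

CH4O2

mol C = 3.66 / 44.01 = 0.08316; mass C = 0.08316 × 12.01 = 0.9988 g
mol H = 2 × (2.99 / 18.02) = 0.3319; mass H = 0.3319 × 1.008 = 0.3345 g
mass O = 3.99 − (1.333) = 2.657 g → mol O = 0.1660
Divide by the smallest (0.08316 mol C): C 1.000, H 3.990, O 1.997
Ratio ≈ 1:4:2, so the empirical formula is CH4O2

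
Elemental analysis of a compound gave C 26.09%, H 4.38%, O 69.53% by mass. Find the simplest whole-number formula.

Assume 100 g: 26.09 g C, 4.38 g H, 69.53 g O.
n(C) = 26.09/12.01 = 2.172, n(H) = 4.38/1.008 = 4.345, n(O) = 69.53/16.00 = 4.346
Ratios (÷ 2.172): C 1.000, H 2.000, O 2.000
→ CH2O2

CH2O2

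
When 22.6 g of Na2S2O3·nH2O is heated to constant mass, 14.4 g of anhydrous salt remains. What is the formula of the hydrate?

Na2S2O3·5H2O

Mass of water lost = 22.6 − 14.4 = 8.2 g → 8.2 / 18.02 = 0.455 mol H2O
Molar mass of Na2S2O3 = 158.12 g/mol → mol Na2S2O3 = 14.4 / 158.12 = 0.09107
n = 0.455 / 0.09107 = 5.00 ≈ 5 → Na2S2O3·5H2O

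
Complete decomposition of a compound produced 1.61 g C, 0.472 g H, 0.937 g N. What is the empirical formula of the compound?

C2H7N

Moles — C: 1.61 / 12.01 = 0.1341 mol; H: 0.472 / 1.008 = 0.4683 mol; N: 0.937 / 14.01 = 0.06688 mol
Ratios (÷ 0.06688): C 2.004, H 7.001, N 1.000
Ratio ≈ 2:7:1, so the empirical formula is C2H7N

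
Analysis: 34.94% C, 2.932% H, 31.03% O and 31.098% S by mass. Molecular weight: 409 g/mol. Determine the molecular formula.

C12H12O8S4

Assume 100 g: 34.94 g C, 2.932 g H, 31.03 g O, 31.098 g S.
C: 34.94 g ÷ 12.01 g/mol = 2.909 mol
H: 2.932 g ÷ 1.008 g/mol = 2.909 mol
O: 31.03 g ÷ 16.00 g/mol = 1.939 mol
S: 31.098 g ÷ 32.07 g/mol = 0.9697 mol
Smallest is S at 0.9697 mol; normalising gives C 3.000, H 3.000, O 2.000, S 1.000
Ratio ≈ 3:3:2:1, so the empirical formula is C3H3O2S
Empirical-formula mass = 103.12 g/mol
n = 409 / 103.12 = 3.97 ≈ 4
Molecular formula = (C3H3O2S)×4 = C12H12O8S4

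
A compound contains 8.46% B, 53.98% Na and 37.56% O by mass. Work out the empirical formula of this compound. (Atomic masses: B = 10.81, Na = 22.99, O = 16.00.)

Assume 100 g: 8.46 g B, 53.98 g Na, 37.56 g O.
Moles — B: 8.46 / 10.81 = 0.7826 mol; Na: 53.98 / 22.99 = 2.348 mol; O: 37.56 / 16.00 = 2.348 mol
Smallest is B at 0.7826 mol; normalising gives B 1.000, Na 3.000, O 3.000
→ BNa3O3

BNa3O3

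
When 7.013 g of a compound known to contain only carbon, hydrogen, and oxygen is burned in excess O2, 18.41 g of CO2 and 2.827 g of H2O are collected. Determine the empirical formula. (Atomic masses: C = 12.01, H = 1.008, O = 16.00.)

mol C = 18.41 / 44.01 = 0.4183; mass C = 0.4183 × 12.01 = 5.024 g
mol H = 2 × (2.827 / 18.02) = 0.3138; mass H = 0.3138 × 1.008 = 0.3163 g
mass O = 7.013 − (5.340) = 1.673 g → mol O = 0.1045
Divide by the smallest (0.1045 mol O): C 4.001, H 3.001, O 1.000
Ratio ≈ 4:3:1, so the empirical formula is C4H3O

C4H3O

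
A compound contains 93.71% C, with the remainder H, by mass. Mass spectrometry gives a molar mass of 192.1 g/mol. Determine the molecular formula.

C15H12

Assume 100 g: 93.71 g C, 6.29 g H.
Moles — C: 93.71 / 12.01 = 7.803 mol; H: 6.29 / 1.008 = 6.24 mol
Divide by the smallest (6.24 mol H): C 1.250, H 1.000
Scaling by 4: C 5.00, H 4.00 → C5H4
Empirical-formula mass = 64.08 g/mol
n = 192.1 / 64.08 = 3.00 ≈ 3
Molecular formula = (C5H4)×3 = C15H12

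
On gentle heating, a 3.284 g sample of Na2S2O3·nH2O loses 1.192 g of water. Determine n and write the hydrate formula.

Mass of anhydrous Na2S2O3 = 3.284 − 1.192 = 2.092 g
mol H2O = 1.192 / 18.02 = 0.06615
Molar mass of Na2S2O3 = 158.12 g/mol → mol Na2S2O3 = 2.092 / 158.12 = 0.01323
n = 0.06615 / 0.01323 = 5.00 ≈ 5 → Na2S2O3·5H2O

Na2S2O3·5H2O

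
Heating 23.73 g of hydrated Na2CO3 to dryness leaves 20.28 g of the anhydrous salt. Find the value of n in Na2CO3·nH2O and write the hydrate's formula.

Mass of water lost = 23.73 − 20.28 = 3.45 g → 3.45 / 18.02 = 0.1915 mol H2O
Molar mass of Na2CO3 = 105.99 g/mol → mol Na2CO3 = 20.28 / 105.99 = 0.1913
n = 0.1915 / 0.1913 = 1.00 ≈ 1 → Na2CO3·H2O

Na2CO3·H2O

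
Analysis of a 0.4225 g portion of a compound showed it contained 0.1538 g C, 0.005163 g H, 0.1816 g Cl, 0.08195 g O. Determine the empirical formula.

C: 0.1538 g ÷ 12.01 g/mol = 0.01281 mol
H: 0.005163 g ÷ 1.008 g/mol = 0.005122 mol
Cl: 0.1816 g ÷ 35.45 g/mol = 0.005123 mol
O: 0.08195 g ÷ 16.00 g/mol = 0.005122 mol
Ratios (÷ 0.005122): C 2.500, H 1.000, Cl 1.000, O 1.000
×2: C 5.00, H 2.00, Cl 2.00, O 2.00 → C5H2Cl2O2

C5H2Cl2O2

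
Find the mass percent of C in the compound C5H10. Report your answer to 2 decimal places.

Molar mass = 5(12.01) + 10(1.008) = 70.130 g/mol
Mass of C per mole = 5 × 12.01 = 60.050 g
% C = 60.050 / 70.130 × 100 = 85.63%

85.63%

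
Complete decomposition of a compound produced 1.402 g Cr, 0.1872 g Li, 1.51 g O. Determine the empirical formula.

Cr2Li2O7

Moles — Cr: 1.402 / 52.00 = 0.02696 mol; Li: 0.1872 / 6.94 = 0.02697 mol; O: 1.51 / 16.00 = 0.09438 mol
Divide by the smallest (0.02696 mol Cr): Cr 1.000, Li 1.000, O 3.500
×2: Cr 2.00, Li 2.00, O 7.00 → Cr2Li2O7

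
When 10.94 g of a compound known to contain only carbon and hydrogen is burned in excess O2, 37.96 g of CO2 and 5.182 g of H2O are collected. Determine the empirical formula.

C3H2

mol C = 37.96 / 44.01 = 0.8625; mass C = 0.8625 × 12.01 = 10.36 g
mol H = 2 × (5.182 / 18.02) = 0.5751; mass H = 0.5751 × 1.008 = 0.5797 g
Divide by the smallest (0.5751 mol H): C 1.500, H 1.000
×2: C 3.00, H 2.00 → C3H2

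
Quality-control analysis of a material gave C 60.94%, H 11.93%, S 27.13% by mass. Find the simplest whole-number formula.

C6H14S

Assume 100 g: 60.94 g C, 11.93 g H, 27.13 g S.
C: 60.94 g ÷ 12.01 g/mol = 5.074 mol
H: 11.93 g ÷ 1.008 g/mol = 11.84 mol
S: 27.13 g ÷ 32.07 g/mol = 0.846 mol
Divide by the smallest (0.846 mol S): C 5.998, H 13.990, S 1.000
≈ 6:14:1 → C6H14S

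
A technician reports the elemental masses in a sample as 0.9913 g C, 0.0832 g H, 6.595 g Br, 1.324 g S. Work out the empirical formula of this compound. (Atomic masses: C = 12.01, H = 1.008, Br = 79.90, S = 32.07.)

Moles — C: 0.9913 / 12.01 = 0.08254 mol; H: 0.0832 / 1.008 = 0.08254 mol; Br: 6.595 / 79.90 = 0.08254 mol; S: 1.324 / 32.07 = 0.04128 mol
Divide by the smallest (0.04128 mol S): C 1.999, H 1.999, Br 1.999, S 1.000
Ratio ≈ 2:2:2:1, so the empirical formula is C2H2Br2S

C2H2Br2S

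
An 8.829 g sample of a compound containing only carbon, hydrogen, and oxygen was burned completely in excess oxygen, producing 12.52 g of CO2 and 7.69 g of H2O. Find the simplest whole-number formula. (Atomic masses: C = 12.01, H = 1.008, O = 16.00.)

mol C = 12.52 / 44.01 = 0.2845; mass C = 0.2845 × 12.01 = 3.417 g
mol H = 2 × (7.69 / 18.02) = 0.8535; mass H = 0.8535 × 1.008 = 0.8603 g
mass O = 8.829 − (4.277) = 4.552 g → mol O = 0.2845
Smallest is C at 0.2845 mol; normalising gives C 1.000, H 3.000, O 1.000
→ CH3O

CH3O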